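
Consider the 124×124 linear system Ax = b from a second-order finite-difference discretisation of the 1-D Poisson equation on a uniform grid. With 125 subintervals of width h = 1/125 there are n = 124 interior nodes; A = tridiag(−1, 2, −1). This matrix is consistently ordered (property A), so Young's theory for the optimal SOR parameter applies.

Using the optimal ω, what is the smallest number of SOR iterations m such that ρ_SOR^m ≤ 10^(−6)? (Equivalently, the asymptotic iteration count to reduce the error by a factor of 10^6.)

With n=124, ρ(Jacobi) = cos(π/125) = 0.9996842.
1 − cos²(π/125) = sin²(π/125) ⇒ √(1−ρ_J²) = sin(π/125) = 0.0251301.
Then 2/(1+√(1−ρ_J²)) = 2/(1+0.0251301); ω* = 2/1.0251301 = 1.9509719.
ρ(B_{ω*}) = ω*−1 = 0.9509719
m ≥ 6·ln10 / (−ln 0.9509719) = 274.822; smallest integer m = 275.

m = 275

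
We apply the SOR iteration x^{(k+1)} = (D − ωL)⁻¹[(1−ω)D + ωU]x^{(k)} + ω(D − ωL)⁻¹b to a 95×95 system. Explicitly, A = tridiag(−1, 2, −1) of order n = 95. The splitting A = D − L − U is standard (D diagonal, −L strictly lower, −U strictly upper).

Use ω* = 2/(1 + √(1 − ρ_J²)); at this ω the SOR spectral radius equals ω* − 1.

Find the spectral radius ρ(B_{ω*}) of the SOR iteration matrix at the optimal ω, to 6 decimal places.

ρ_SOR = 0.936635

B_J for the 95×95 system has eigenvalues cos(kπ/96); ρ_J = cos(π/96) = 0.999465.
1 − cos²(π/96) = sin²(π/96) ⇒ √(1−ρ_J²) = sin(π/96) = 0.0327191.
So ω* = 2/1.0327191 = 1.936635 (Young).
and ρ(B_{ω*}) = 1.936635 − 1 = 0.936635.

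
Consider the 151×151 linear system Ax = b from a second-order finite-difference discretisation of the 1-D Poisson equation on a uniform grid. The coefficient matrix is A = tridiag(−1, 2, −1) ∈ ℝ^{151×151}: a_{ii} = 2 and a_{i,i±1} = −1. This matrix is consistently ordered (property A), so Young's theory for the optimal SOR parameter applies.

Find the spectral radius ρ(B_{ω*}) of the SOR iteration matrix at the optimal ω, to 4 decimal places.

ρ_SOR = 0.9595

½·tridiag(1,0,1) at n=151: λ_k = cos(kπ/152); max |λ| at k=1 ⇒ ρ_J = cos(π/152) ≈ 0.9998.
root = sin(π/152) = 0.02067  (since 1−cos² = sin²).
Then 2/(1+√(1−ρ_J²)) = 2/(1+0.02067); ω* = 2/1.02067 = 1.9595.
Hence ρ(B_{ω*}) = 1.9595 − 1 = 0.9595.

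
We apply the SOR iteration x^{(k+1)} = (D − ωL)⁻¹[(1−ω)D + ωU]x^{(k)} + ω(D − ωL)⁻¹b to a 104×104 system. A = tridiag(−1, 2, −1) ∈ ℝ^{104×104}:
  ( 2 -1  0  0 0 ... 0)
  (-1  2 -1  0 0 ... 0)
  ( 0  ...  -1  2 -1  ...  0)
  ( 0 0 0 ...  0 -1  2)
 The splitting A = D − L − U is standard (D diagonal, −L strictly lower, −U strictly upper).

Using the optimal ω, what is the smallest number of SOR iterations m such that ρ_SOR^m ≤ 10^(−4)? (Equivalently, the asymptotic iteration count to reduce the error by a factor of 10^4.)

m = 154

With n=104, ρ(Jacobi) = cos(π/105) = 0.9995524.
√(1−ρ_J²) = |sin(π/105)| = 0.0299155
[ω*] 2 ÷ (1 + 0.0299155) = 2 ÷ 1.0299155 = 1.9419069.
ρ_SOR = ω* − 1 = 1.9419069 − 1 = 0.9419069.
For 4 digits: m = 4·ln10 / (−ln 0.9419069) = 9.21034/0.0598488 = 153.893; round up → m = 154.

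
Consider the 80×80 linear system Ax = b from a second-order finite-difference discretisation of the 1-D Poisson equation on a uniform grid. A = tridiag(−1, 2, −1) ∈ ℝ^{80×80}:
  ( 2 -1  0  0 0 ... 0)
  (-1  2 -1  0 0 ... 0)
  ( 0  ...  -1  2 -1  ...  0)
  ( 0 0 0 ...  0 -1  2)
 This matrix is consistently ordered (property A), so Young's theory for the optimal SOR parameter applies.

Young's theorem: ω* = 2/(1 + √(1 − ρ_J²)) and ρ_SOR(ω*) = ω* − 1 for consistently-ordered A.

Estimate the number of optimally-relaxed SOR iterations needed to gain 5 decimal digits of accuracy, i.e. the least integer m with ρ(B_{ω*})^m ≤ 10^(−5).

With n=80, ρ(Jacobi) = cos(π/81) = 0.9992480.
√(1−ρ_J²) simplifies to sin(π/81) = 0.0387754.
ω* = 2 / (1 + 0.0387754) = 2 / 1.0387754 ≈ 1.9253440.
At ω = 1.9253440 every |λ(B_ω)| = ω−1, so ρ_SOR = 0.9253440.
(0.9253440)^m ≤ 10^{−5}  ⇒  m·ln(0.9253440) ≤ −5·ln10  ⇒  m ≥ 148.382  ⇒  m = 149

m = 149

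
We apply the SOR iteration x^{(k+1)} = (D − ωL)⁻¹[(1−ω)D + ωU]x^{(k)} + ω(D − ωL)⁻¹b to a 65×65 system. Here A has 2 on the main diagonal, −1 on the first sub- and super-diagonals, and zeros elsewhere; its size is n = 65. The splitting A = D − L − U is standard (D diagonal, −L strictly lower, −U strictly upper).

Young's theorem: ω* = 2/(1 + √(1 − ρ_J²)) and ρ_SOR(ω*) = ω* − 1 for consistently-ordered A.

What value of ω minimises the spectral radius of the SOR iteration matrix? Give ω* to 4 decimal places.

ω* = 1.9092

[ρ_J] n=65: ρ(B_J) = cos(π/(n+1)) = cos(π/66) = 0.9989.
√(1−ρ_J²) = |sin(π/66)| = 0.04758
ω* = 2/(1 + 0.04758) = 2/1.04758 = 1.9092.
At ω = 1.9092 every |λ(B_ω)| = ω−1, so ρ_SOR = 0.9092.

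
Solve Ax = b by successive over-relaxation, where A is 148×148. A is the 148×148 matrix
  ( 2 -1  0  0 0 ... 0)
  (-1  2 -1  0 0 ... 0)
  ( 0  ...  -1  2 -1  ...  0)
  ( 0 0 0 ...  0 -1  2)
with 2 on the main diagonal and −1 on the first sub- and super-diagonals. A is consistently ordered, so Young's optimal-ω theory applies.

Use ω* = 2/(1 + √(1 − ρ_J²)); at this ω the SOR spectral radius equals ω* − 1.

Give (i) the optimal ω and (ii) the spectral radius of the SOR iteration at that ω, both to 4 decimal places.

ω* = 1.9587, ρ_SOR = 0.9587

½·tridiag(1,0,1) at n=148: λ_k = cos(kπ/149); max |λ| at k=1 ⇒ ρ_J = cos(π/149) ≈ 0.9998.
√(1−ρ_J²) = |sin(π/149)| = 0.02108
ω* = 2/(1 + 0.02108) = 2/1.02108 = 1.9587.
and ρ(B_{ω*}) = 1.9587 − 1 = 0.9587.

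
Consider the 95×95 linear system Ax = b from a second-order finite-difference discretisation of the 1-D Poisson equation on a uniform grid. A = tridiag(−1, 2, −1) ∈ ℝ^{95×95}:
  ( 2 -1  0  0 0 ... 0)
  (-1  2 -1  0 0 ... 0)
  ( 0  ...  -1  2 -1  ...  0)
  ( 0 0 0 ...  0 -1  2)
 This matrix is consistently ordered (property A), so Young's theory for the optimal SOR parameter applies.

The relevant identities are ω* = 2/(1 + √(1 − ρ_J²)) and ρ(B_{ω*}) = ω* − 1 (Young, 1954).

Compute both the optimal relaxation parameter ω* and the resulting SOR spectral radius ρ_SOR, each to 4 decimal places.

ω* = 1.9366, ρ_SOR = 0.9366

[ρ_J] n=95: ρ(B_J) = cos(π/(n+1)) = cos(π/96) = 0.9995.
√(1−ρ_J²) = |sin(π/96)| = 0.03272
ω* = 2/(1 + 0.03272) = 2/1.03272 = 1.9366.
At ω = 1.9366 every |λ(B_ω)| = ω−1, so ρ_SOR = 0.9366.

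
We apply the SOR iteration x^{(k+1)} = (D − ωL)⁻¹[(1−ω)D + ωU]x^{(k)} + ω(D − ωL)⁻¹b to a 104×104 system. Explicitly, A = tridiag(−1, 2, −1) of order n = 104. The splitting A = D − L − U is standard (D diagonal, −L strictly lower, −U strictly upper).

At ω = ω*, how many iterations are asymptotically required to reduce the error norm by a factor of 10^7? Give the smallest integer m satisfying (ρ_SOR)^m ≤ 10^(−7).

[ρ_J] n=104: ρ(B_J) = cos(π/(n+1)) = cos(π/105) = 0.9995524.
√(1−ρ_J²) simplifies to sin(π/105) = 0.0299155.
Then 2/(1+√(1−ρ_J²)) = 2/(1+0.0299155); ω* = 2/1.0299155 = 1.9419069.
Hence ρ(B_{ω*}) = 1.9419069 − 1 = 0.9419069.
Need (0.9419069)^m ≤ 10^(−7): m ≥ 7·ln10/|ln 0.9419069| = 16.1181/0.0598488 = 269.314 ⇒ m = 270.

m = 270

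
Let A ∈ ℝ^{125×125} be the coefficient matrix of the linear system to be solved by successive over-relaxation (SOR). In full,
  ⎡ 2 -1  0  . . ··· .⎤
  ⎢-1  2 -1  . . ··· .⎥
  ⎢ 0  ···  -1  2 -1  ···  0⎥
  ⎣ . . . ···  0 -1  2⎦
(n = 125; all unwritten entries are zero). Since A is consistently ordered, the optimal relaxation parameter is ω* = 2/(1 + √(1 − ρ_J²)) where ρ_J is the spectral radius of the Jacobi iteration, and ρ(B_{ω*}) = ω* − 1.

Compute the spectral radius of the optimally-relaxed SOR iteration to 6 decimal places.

½·tridiag(1,0,1) at n=125: λ_k = cos(kπ/126); max |λ| at k=1 ⇒ ρ_J = cos(π/126) ≈ 0.999689.
√(1−ρ_J²) simplifies to sin(π/126) = 0.0249307.
Then 2/(1+√(1−ρ_J²)) = 2/(1+0.0249307); ω* = 2/1.0249307 = 1.951351.
[ρ_SOR] ω* − 1 = 0.951351.

ρ_SOR = 0.951351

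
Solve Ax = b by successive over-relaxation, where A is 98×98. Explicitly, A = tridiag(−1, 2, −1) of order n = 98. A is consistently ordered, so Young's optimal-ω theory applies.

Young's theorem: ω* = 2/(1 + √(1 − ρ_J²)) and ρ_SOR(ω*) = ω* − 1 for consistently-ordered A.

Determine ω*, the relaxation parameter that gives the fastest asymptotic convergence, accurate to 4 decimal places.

ω* = 1.9385

B_J for the 98×98 system has eigenvalues cos(kπ/99); ρ_J = cos(π/99) = 0.9995.
√(1 − cos²(π/99)) = sin(π/99) ≈ 0.03173.
ω* = 2/(1+0.03173) = 1.9385
ρ_SOR = ω* − 1 ≈ 0.9385.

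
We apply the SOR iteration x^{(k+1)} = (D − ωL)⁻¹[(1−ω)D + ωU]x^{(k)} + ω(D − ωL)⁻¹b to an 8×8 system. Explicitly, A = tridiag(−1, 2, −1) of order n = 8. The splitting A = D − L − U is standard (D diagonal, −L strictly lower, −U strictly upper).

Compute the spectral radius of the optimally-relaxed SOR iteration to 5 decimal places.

ρ_SOR = 0.49029

[ρ_J] n=8: ρ(B_J) = cos(π/(n+1)) = cos(π/9) = 0.93969.
√(1−ρ_J²) simplifies to sin(π/9) = 0.342020.
ω* = 2/(1+0.342020) = 1.49029
ρ(B_{ω*}) = ω*−1 = 0.49029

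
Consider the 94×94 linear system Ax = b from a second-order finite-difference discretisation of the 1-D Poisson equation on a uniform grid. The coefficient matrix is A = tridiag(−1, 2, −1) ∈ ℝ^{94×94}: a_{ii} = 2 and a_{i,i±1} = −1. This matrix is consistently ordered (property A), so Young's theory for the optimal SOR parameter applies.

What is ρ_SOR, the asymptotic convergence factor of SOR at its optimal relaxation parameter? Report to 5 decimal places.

n=94: λ(B_J) = 1 − λ(A)/2 = cos(kπ/95); k=1 gives ρ_J = 0.99945.
√(1−ρ_J²) = |sin(π/95)| = 0.033063
Young: ω* = 2/(1+√(1−ρ_J²)) = 2/(1+0.033063) = 2/1.033063 = 1.93599.
At ω = 1.93599 every |λ(B_ω)| = ω−1, so ρ_SOR = 0.93599.

ρ_SOR = 0.93599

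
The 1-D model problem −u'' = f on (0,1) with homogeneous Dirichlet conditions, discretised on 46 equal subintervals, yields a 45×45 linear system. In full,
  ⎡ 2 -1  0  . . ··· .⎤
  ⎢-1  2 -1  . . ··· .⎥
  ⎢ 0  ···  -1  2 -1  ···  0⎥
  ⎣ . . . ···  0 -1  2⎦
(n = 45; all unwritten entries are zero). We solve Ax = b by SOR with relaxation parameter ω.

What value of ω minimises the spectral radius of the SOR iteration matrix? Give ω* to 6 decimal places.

n=45: λ(B_J) = 1 − λ(A)/2 = cos(kπ/46); k=1 gives ρ_J = 0.997669.
√(1−ρ_J²) simplifies to sin(π/46) = 0.0682424.
So ω* = 2/1.0682424 = 1.872234 (Young).
and ρ(B_{ω*}) = 1.872234 − 1 = 0.872234.

ω* = 1.872234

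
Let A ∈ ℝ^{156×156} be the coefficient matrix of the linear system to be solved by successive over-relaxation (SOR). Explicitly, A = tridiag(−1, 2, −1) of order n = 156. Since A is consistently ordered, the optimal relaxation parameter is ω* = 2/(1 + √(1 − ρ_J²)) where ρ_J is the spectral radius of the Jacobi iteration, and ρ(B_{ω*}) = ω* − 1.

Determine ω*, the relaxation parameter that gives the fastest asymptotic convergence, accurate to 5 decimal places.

ω* = 1.96077

n=156: λ(B_J) = 1 − λ(A)/2 = cos(kπ/157); k=1 gives ρ_J = 0.99980.
√(1 − cos²(π/157)) = sin(π/157) ≈ 0.020009.
[ω*] 2 ÷ (1 + 0.020009) = 2 ÷ 1.020009 = 1.96077.
ρ(B_{ω*}) = ω*−1 = 0.96077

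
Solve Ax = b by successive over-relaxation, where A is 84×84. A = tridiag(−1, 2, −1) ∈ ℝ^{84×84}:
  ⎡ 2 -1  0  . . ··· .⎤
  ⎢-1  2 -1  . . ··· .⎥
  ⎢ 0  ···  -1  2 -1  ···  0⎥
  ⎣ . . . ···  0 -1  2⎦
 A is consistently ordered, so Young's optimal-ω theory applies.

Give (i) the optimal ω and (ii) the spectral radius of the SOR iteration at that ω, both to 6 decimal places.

With n=84, ρ(Jacobi) = cos(π/85) = 0.999317.
root = sin(π/85) = 0.0369515  (since 1−cos² = sin²).
ω* = 2/(1 + 0.0369515) = 2/1.0369515 = 1.928731.
ρ(B_{ω*}) = ω*−1 = 0.928731

ω* = 1.928731, ρ_SOR = 0.928731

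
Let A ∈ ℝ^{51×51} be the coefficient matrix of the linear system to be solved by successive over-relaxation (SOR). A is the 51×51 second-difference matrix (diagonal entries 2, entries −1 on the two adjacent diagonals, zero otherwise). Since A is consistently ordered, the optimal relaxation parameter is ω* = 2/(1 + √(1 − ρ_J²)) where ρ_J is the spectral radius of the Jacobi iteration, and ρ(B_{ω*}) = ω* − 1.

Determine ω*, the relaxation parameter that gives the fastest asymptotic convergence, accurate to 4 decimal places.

B_J for the 51×51 system has eigenvalues cos(kπ/52); ρ_J = cos(π/52) = 0.9982.
root = sin(π/52) = 0.06038  (since 1−cos² = sin²).
Then 2/(1+√(1−ρ_J²)) = 2/(1+0.06038); ω* = 2/1.06038 = 1.8861.
ρ(B_{ω*}) = ω*−1 = 0.8861

ω* = 1.8861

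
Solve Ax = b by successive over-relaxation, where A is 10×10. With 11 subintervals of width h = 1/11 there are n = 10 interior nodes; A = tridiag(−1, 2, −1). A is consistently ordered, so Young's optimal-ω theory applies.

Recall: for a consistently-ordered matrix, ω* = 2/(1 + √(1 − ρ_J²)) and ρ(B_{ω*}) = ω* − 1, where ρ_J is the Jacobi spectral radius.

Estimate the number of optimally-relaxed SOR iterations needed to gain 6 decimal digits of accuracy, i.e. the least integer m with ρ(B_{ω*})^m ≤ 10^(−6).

m = 24

With n=10, ρ(Jacobi) = cos(π/11) = 0.9594930.
√(1 − cos²(π/11)) = sin(π/11) ≈ 0.2817326.
ω* = 2 / (1 + 0.2817326) = 2 / 1.2817326 ≈ 1.5603879.
ρ_SOR = ω* − 1 = 1.5603879 − 1 = 0.5603879.
6·ln10 = 13.8155; −ln(0.5603879) = 0.579126; m = ⌈13.8155/0.579126⌉ = ⌈23.856⌉ = 24.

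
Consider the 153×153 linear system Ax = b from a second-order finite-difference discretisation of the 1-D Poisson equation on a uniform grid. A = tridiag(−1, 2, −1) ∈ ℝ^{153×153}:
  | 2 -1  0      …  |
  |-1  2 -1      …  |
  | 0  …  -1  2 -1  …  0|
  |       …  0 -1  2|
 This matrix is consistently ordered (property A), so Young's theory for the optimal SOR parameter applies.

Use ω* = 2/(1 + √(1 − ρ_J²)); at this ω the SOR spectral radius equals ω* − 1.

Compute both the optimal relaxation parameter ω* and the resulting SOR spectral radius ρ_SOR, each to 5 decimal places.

spectrum of D⁻¹(L+U) = {cos(kπ/154) : 1≤k≤153}; ρ_J = cos(π/154) = 0.99979.
√(1−ρ_J²) simplifies to sin(π/154) = 0.020399.
ω* = 2/(1+0.020399) = 1.96002
ρ_SOR = ω* − 1 ≈ 0.96002.

ω* = 1.96002, ρ_SOR = 0.96002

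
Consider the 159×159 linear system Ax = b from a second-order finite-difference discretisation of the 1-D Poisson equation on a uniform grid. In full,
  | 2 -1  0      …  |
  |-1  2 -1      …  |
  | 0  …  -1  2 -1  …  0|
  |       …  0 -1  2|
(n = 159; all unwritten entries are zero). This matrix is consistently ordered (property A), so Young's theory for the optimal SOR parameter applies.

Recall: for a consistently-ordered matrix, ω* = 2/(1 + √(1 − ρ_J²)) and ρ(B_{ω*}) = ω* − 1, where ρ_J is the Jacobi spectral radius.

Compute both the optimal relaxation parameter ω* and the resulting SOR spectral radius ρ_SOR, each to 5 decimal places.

ω* = 1.96149, ρ_SOR = 0.96149

n=159: λ(B_J) = 1 − λ(A)/2 = cos(kπ/160); k=1 gives ρ_J = 0.99981.
root = sin(π/160) = 0.019634  (since 1−cos² = sin²).
ω* = 2/(1 + 0.019634) = 2/1.019634 = 1.96149.
Hence ρ(B_{ω*}) = 1.96149 − 1 = 0.96149.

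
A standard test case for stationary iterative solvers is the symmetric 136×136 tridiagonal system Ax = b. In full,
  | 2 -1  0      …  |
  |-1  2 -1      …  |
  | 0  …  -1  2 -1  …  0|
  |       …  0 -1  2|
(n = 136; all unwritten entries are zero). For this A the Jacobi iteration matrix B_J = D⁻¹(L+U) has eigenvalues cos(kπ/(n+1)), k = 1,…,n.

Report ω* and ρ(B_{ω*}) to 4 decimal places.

spectrum of D⁻¹(L+U) = {cos(kπ/137) : 1≤k≤136}; ρ_J = cos(π/137) = 0.9997.
√(1−ρ_J²) simplifies to sin(π/137) = 0.02293.
ω* = 2 / (1 + 0.02293) = 2 / 1.02293 ≈ 1.9552.
Hence ρ(B_{ω*}) = 1.9552 − 1 = 0.9552.

ω* = 1.9552, ρ_SOR = 0.9552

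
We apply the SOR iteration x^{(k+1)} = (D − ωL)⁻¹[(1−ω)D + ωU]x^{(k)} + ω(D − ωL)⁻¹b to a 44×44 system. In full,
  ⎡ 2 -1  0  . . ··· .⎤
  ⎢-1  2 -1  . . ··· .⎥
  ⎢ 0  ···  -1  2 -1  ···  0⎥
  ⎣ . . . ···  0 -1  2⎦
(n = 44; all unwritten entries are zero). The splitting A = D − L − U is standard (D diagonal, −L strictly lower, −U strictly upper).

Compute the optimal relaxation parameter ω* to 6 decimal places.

ω* = 1.869584

½·tridiag(1,0,1) at n=44: λ_k = cos(kπ/45); max |λ| at k=1 ⇒ ρ_J = cos(π/45) ≈ 0.997564.
√(1−ρ_J²) = |sin(π/45)| = 0.0697565
Then 2/(1+√(1−ρ_J²)) = 2/(1+0.0697565); ω* = 2/1.0697565 = 1.869584.
ρ_SOR = ω* − 1 ≈ 0.869584.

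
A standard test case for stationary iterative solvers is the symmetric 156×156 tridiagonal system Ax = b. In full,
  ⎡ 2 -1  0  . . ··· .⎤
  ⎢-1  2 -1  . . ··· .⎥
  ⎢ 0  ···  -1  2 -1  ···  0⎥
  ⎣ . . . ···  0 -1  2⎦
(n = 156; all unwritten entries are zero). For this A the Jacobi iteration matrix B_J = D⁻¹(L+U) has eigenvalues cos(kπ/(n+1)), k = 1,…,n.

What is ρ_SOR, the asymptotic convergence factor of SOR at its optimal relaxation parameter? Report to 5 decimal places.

ρ_SOR = 0.96077

½·tridiag(1,0,1) at n=156: λ_k = cos(kπ/157); max |λ| at k=1 ⇒ ρ_J = cos(π/157) ≈ 0.99980.
√(1−ρ_J²) = |sin(π/157)| = 0.020009
Young: ω* = 2/(1+√(1−ρ_J²)) = 2/(1+0.020009) = 2/1.020009 = 1.96077.
and ρ(B_{ω*}) = 1.96077 − 1 = 0.96077.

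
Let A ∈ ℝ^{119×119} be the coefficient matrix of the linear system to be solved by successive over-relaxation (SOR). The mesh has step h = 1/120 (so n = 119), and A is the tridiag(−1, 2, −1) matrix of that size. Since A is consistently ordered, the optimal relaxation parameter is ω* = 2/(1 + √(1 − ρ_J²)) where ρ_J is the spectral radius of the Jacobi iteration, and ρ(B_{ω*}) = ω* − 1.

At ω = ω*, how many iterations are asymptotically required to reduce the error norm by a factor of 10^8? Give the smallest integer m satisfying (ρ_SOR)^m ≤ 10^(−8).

m = 352

With n=119, ρ(Jacobi) = cos(π/120) = 0.9996573.
√(1 − cos²(π/120)) = sin(π/120) ≈ 0.0261769.
[ω*] 2 ÷ (1 + 0.0261769) = 2 ÷ 1.0261769 = 1.9489817.
ρ_SOR = ω* − 1 = 1.9489817 − 1 = 0.9489817.
m ≥ 8·ln10 / (−ln 0.9489817) = 351.770; smallest integer m = 352.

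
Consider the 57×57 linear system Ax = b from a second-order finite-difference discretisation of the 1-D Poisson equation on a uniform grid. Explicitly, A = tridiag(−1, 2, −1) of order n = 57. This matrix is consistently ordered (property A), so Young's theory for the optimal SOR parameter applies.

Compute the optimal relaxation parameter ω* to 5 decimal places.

ω* = 1.89728

B_J for the 57×57 system has eigenvalues cos(kπ/58); ρ_J = cos(π/58) = 0.99853.
1 − cos²(π/58) = sin²(π/58) ⇒ √(1−ρ_J²) = sin(π/58) = 0.054139.
ω* = 2 / (1 + 0.054139) = 2 / 1.054139 ≈ 1.89728.
ρ_SOR = ω* − 1 ≈ 0.89728.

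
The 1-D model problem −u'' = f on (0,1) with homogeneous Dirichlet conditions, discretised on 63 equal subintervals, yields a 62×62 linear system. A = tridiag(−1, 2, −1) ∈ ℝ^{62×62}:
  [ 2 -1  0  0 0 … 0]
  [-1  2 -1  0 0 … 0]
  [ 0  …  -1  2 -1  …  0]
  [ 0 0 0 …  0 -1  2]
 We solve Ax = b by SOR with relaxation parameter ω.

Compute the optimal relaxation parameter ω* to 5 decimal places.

B_J for the 62×62 system has eigenvalues cos(kπ/63); ρ_J = cos(π/63) = 0.99876.
√(1−ρ_J²) = |sin(π/63)| = 0.049846
[ω*] 2 ÷ (1 + 0.049846) = 2 ÷ 1.049846 = 1.90504.
and ρ(B_{ω*}) = 1.90504 − 1 = 0.90504.

ω* = 1.90504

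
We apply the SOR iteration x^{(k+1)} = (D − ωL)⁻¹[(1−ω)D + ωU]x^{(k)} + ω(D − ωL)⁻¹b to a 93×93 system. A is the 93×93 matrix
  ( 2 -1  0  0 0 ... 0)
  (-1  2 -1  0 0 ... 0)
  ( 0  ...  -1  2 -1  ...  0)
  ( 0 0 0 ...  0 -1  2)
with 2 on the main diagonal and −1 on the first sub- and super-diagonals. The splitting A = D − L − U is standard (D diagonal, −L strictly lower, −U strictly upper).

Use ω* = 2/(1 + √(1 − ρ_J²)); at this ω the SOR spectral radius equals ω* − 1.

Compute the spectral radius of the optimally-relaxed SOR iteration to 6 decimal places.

ρ_SOR = 0.935331

½·tridiag(1,0,1) at n=93: λ_k = cos(kπ/94); max |λ| at k=1 ⇒ ρ_J = cos(π/94) ≈ 0.999442.
√(1 − cos²(π/94)) = sin(π/94) ≈ 0.0334150.
ω* = 2/(1+0.0334150) = 1.935331
ρ_SOR = ω* − 1 ≈ 0.935331.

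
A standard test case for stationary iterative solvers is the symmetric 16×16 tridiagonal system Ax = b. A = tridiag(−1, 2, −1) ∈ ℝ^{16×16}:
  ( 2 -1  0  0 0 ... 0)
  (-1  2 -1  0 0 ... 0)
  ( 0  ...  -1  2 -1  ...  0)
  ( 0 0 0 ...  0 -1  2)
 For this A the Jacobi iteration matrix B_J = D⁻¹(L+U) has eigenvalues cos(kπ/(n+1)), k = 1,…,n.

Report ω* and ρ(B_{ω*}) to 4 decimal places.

ω* = 1.6895, ρ_SOR = 0.6895

ρ_J = max_k |cos(kπ/17)| = cos(π/17) = 0.9830
√(1−ρ_J²) simplifies to sin(π/17) = 0.18375.
So ω* = 2/1.18375 = 1.6895 (Young).
and ρ(B_{ω*}) = 1.6895 − 1 = 0.6895.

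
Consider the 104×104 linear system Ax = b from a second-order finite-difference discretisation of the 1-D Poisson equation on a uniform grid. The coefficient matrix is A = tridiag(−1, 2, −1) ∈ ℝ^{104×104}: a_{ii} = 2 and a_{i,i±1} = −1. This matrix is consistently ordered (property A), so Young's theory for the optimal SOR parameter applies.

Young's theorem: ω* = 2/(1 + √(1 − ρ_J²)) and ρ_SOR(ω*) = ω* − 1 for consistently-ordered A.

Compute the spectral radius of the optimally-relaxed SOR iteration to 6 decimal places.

ρ_SOR = 0.941907

½·tridiag(1,0,1) at n=104: λ_k = cos(kπ/105); max |λ| at k=1 ⇒ ρ_J = cos(π/105) ≈ 0.999552.
√(1 − cos²(π/105)) = sin(π/105) ≈ 0.0299155.
Young: ω* = 2/(1+√(1−ρ_J²)) = 2/(1+0.0299155) = 2/1.0299155 = 1.941907.
At ω = 1.941907 every |λ(B_ω)| = ω−1, so ρ_SOR = 0.941907.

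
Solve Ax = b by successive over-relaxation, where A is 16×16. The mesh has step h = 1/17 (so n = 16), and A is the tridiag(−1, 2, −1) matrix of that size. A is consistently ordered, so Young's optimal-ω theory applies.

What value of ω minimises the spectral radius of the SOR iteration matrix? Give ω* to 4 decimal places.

ω* = 1.6895

With n=16, ρ(Jacobi) = cos(π/17) = 0.9830.
√(1 − cos²(π/17)) = sin(π/17) ≈ 0.18375.
[ω*] 2 ÷ (1 + 0.18375) = 2 ÷ 1.18375 = 1.6895.
At ω = 1.6895 every |λ(B_ω)| = ω−1, so ρ_SOR = 0.6895.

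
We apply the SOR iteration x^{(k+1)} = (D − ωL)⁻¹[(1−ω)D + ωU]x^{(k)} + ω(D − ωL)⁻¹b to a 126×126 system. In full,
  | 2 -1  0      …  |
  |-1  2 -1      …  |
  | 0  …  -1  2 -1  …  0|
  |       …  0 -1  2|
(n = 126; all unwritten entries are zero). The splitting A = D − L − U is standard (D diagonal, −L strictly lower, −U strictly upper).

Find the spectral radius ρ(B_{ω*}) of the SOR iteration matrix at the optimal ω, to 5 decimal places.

ρ_SOR = 0.95173

n=126: λ(B_J) = 1 − λ(A)/2 = cos(kπ/127); k=1 gives ρ_J = 0.99969.
root = sin(π/127) = 0.024734  (since 1−cos² = sin²).
Young: ω* = 2/(1+√(1−ρ_J²)) = 2/(1+0.024734) = 2/1.024734 = 1.95173.
ρ_SOR = ω* − 1 ≈ 0.95173.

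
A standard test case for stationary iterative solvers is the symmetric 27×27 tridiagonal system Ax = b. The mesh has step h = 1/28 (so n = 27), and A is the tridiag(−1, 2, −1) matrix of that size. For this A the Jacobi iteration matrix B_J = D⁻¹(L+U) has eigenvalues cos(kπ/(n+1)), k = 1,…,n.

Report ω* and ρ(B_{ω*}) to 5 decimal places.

n=27: λ(B_J) = 1 − λ(A)/2 = cos(kπ/28); k=1 gives ρ_J = 0.99371.
root = sin(π/28) = 0.111964  (since 1−cos² = sin²).
So ω* = 2/1.111964 = 1.79862 (Young).
At ω = 1.79862 every |λ(B_ω)| = ω−1, so ρ_SOR = 0.79862.

ω* = 1.79862, ρ_SOR = 0.79862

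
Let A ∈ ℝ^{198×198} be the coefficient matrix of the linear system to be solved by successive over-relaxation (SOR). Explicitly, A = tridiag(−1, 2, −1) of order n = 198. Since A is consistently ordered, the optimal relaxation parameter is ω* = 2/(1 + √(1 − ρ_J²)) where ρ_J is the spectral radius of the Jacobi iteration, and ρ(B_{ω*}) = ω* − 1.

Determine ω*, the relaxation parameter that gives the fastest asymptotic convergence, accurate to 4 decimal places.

B_J for the 198×198 system has eigenvalues cos(kπ/199); ρ_J = cos(π/199) = 0.9999.
root = sin(π/199) = 0.01579  (since 1−cos² = sin²).
ω* = 2/(1+0.01579) = 1.9689
ρ(B_{ω*}) = ω*−1 = 0.9689

ω* = 1.9689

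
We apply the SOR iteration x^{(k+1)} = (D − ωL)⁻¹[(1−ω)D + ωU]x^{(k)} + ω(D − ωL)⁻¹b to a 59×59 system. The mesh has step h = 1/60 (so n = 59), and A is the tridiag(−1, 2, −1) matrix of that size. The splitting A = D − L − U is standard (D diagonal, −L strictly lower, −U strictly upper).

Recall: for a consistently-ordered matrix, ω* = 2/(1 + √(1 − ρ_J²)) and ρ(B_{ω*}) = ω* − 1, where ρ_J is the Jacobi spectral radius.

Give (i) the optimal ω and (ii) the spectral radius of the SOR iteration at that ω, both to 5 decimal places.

ω* = 1.90053, ρ_SOR = 0.90053

With n=59, ρ(Jacobi) = cos(π/60) = 0.99863.
root = sin(π/60) = 0.052336  (since 1−cos² = sin²).
[ω*] 2 ÷ (1 + 0.052336) = 2 ÷ 1.052336 = 1.90053.
[ρ_SOR] ω* − 1 = 0.90053.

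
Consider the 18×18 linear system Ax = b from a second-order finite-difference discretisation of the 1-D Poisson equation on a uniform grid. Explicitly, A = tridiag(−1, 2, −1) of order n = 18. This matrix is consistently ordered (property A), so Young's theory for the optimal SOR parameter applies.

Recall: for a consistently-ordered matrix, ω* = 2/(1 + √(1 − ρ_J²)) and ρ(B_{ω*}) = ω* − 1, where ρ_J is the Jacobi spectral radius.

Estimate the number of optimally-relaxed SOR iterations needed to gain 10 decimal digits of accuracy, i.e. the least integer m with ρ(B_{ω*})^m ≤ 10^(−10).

m = 70

½·tridiag(1,0,1) at n=18: λ_k = cos(kπ/19); max |λ| at k=1 ⇒ ρ_J = cos(π/19) ≈ 0.9863613.
root = sin(π/19) = 0.1645946  (since 1−cos² = sin²).
ω* = 2/(1+0.1645946) = 1.7173358
ρ(B_{ω*}) = ω*−1 = 0.7173358
(0.7173358)^m ≤ 10^{−10}  ⇒  m·ln(0.7173358) ≤ −10·ln10  ⇒  m ≥ 69.311  ⇒  m = 70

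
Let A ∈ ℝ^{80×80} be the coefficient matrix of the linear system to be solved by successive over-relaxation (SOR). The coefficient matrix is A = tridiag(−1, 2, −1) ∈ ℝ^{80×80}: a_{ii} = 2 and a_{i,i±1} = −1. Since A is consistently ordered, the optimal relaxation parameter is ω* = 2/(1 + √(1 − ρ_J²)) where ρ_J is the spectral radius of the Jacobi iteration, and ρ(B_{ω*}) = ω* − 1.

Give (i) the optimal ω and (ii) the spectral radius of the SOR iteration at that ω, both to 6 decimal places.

½·tridiag(1,0,1) at n=80: λ_k = cos(kπ/81); max |λ| at k=1 ⇒ ρ_J = cos(π/81) ≈ 0.999248.
1 − cos²(π/81) = sin²(π/81) ⇒ √(1−ρ_J²) = sin(π/81) = 0.0387754.
ω* = 2/(1 + 0.0387754) = 2/1.0387754 = 1.925344.
and ρ(B_{ω*}) = 1.925344 − 1 = 0.925344.

ω* = 1.925344, ρ_SOR = 0.925344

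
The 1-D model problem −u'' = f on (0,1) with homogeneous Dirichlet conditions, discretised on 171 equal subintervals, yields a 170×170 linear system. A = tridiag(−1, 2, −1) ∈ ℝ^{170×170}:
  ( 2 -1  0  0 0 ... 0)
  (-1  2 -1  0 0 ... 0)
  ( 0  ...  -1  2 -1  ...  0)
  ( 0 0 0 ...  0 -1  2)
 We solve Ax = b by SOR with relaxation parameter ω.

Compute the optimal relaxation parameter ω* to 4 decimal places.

ω* = 1.9639

½·tridiag(1,0,1) at n=170: λ_k = cos(kπ/171); max |λ| at k=1 ⇒ ρ_J = cos(π/171) ≈ 0.9998.
1 − cos²(π/171) = sin²(π/171) ⇒ √(1−ρ_J²) = sin(π/171) = 0.01837.
Young: ω* = 2/(1+√(1−ρ_J²)) = 2/(1+0.01837) = 2/1.01837 = 1.9639.
ρ_SOR = ω* − 1 = 1.9639 − 1 = 0.9639.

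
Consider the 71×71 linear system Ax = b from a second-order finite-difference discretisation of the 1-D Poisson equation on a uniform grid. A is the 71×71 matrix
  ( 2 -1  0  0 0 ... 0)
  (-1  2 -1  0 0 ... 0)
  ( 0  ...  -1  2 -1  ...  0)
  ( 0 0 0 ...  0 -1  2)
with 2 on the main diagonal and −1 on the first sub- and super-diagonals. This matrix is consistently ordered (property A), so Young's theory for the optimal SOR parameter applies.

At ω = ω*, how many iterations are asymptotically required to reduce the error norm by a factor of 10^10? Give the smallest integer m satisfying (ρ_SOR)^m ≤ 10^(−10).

½·tridiag(1,0,1) at n=71: λ_k = cos(kπ/72); max |λ| at k=1 ⇒ ρ_J = cos(π/72) ≈ 0.9990482.
√(1 − cos²(π/72)) = sin(π/72) ≈ 0.0436194.
ω* = 2/(1+0.0436194) = 1.9164075
ρ_SOR = ω* − 1 ≈ 0.9164075.
m ≥ 10·ln10 / (−ln 0.9164075) = 263.774; smallest integer m = 264.

m = 264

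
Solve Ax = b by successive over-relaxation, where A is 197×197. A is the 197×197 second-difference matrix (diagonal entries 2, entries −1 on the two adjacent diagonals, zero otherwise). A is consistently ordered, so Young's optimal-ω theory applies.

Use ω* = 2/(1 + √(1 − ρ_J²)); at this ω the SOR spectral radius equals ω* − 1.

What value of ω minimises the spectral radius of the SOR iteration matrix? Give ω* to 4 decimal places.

ρ_J = max_k |cos(kπ/198)| = cos(π/198) = 0.9999
√(1−ρ_J²) simplifies to sin(π/198) = 0.01587.
Young: ω* = 2/(1+√(1−ρ_J²)) = 2/(1+0.01587) = 2/1.01587 = 1.9688.
ρ(B_{ω*}) = ω*−1 = 0.9688

ω* = 1.9688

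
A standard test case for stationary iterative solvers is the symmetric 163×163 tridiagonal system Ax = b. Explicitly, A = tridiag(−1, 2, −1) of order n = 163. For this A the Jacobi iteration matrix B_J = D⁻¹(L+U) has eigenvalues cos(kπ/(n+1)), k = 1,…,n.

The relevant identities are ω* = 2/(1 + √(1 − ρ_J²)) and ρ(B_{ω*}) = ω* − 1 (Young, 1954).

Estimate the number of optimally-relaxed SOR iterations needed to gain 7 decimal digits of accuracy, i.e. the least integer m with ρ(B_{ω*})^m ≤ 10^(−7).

ρ_J = max_k |cos(kπ/164)| = cos(π/164) = 0.9998165
√(1 − cos²(π/164)) = sin(π/164) ≈ 0.0191549.
Young: ω* = 2/(1+√(1−ρ_J²)) = 2/(1+0.0191549) = 2/1.0191549 = 1.9624102.
ρ_SOR = ω* − 1 = 1.9624102 − 1 = 0.9624102.
7·ln10 = 16.1181; −ln(0.9624102) = 0.0383145; m = ⌈16.1181/0.0383145⌉ = ⌈420.679⌉ = 421.

m = 421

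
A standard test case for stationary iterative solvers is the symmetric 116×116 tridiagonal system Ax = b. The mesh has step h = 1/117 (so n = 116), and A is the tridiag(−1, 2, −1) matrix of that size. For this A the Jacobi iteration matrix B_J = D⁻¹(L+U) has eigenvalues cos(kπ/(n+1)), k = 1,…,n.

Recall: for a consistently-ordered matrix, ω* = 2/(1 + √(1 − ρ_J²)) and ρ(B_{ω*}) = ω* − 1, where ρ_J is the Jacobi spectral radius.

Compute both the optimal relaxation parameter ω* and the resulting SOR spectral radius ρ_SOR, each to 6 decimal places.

B_J for the 116×116 system has eigenvalues cos(kπ/117); ρ_J = cos(π/117) = 0.999640.
√(1−ρ_J²) = |sin(π/117)| = 0.0268480
So ω* = 2/1.0268480 = 1.947708 (Young).
[ρ_SOR] ω* − 1 = 0.947708.

ω* = 1.947708, ρ_SOR = 0.947708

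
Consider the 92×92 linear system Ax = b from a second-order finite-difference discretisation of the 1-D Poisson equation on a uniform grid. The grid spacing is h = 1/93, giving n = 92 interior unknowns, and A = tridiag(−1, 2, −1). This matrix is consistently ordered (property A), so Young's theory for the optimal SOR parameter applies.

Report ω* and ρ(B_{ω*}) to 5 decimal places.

ω* = 1.93466, ρ_SOR = 0.93466

n=92: λ(B_J) = 1 − λ(A)/2 = cos(kπ/93); k=1 gives ρ_J = 0.99943.
1 − cos²(π/93) = sin²(π/93) ⇒ √(1−ρ_J²) = sin(π/93) = 0.033774.
ω* = 2/(1+0.033774) = 1.93466
ρ_SOR = ω* − 1 ≈ 0.93466.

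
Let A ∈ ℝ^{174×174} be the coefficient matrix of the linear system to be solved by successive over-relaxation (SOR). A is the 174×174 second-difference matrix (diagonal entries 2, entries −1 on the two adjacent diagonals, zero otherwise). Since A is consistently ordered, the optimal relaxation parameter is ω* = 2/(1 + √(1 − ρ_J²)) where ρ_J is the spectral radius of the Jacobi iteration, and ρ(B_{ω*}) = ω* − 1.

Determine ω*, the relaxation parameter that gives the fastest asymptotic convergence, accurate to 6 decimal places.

ω* = 1.964731

B_J for the 174×174 system has eigenvalues cos(kπ/175); ρ_J = cos(π/175) = 0.999839.
root = sin(π/175) = 0.0179510  (since 1−cos² = sin²).
So ω* = 2/1.0179510 = 1.964731 (Young).
ρ(B_{ω*}) = ω*−1 = 0.964731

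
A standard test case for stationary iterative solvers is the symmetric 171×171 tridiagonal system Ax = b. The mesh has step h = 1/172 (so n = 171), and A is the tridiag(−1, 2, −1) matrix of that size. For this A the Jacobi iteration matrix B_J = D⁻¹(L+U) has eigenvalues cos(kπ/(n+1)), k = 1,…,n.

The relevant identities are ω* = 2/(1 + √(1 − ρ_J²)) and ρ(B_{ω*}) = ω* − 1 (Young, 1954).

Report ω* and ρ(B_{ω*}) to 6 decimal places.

ρ_J = max_k |cos(kπ/172)| = cos(π/172) = 0.999833
root = sin(π/172) = 0.0182641  (since 1−cos² = sin²).
ω* = 2 / (1 + 0.0182641) = 2 / 1.0182641 ≈ 1.964127.
ρ_SOR = ω* − 1 ≈ 0.964127.

ω* = 1.964127, ρ_SOR = 0.964127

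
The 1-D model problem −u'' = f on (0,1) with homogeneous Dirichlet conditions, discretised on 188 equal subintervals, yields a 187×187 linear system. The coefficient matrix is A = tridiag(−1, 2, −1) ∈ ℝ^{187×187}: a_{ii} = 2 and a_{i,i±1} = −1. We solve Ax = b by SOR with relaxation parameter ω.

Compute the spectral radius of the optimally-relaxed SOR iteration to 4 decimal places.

B_J for the 187×187 system has eigenvalues cos(kπ/188); ρ_J = cos(π/188) = 0.9999.
root = sin(π/188) = 0.01671  (since 1−cos² = sin²).
[ω*] 2 ÷ (1 + 0.01671) = 2 ÷ 1.01671 = 1.9671.
[ρ_SOR] ω* − 1 = 0.9671.

ρ_SOR = 0.9671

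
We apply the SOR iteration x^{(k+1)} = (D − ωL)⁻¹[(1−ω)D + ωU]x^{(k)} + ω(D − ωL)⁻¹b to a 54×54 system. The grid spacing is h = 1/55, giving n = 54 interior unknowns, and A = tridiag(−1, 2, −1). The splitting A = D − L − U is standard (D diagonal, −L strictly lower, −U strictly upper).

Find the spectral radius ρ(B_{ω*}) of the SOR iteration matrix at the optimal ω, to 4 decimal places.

n=54: λ(B_J) = 1 − λ(A)/2 = cos(kπ/55); k=1 gives ρ_J = 0.9984.
root = sin(π/55) = 0.05709  (since 1−cos² = sin²).
So ω* = 2/1.05709 = 1.8920 (Young).
ρ_SOR = ω* − 1 = 1.8920 − 1 = 0.8920.

ρ_SOR = 0.8920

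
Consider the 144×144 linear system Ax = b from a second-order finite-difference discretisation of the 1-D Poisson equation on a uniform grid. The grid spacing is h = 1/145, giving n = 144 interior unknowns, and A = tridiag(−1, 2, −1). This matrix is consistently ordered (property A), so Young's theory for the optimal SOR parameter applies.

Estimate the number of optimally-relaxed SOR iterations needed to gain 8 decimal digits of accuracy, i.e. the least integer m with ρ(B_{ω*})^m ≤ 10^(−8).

m = 426

ρ_J = max_k |cos(kπ/145)| = cos(π/145) = 0.9997653
√(1 − cos²(π/145)) = sin(π/145) ≈ 0.0216645.
ω* = 2/(1 + 0.0216645) = 2/1.0216645 = 1.9575898.
ρ(B_{ω*}) = ω*−1 = 0.9575898
For 8 digits: m = 8·ln10 / (−ln 0.9575898) = 18.4207/0.0433358 = 425.069; round up → m = 426.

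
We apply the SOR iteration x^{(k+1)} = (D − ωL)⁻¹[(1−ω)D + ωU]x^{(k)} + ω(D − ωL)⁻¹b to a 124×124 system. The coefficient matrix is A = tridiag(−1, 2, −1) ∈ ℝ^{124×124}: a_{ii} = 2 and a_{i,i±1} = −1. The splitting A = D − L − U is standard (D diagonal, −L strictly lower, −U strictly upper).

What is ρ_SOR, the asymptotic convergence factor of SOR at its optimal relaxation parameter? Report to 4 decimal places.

½·tridiag(1,0,1) at n=124: λ_k = cos(kπ/125); max |λ| at k=1 ⇒ ρ_J = cos(π/125) ≈ 0.9997.
√(1 − cos²(π/125)) = sin(π/125) ≈ 0.02513.
[ω*] 2 ÷ (1 + 0.02513) = 2 ÷ 1.02513 = 1.9510.
At ω = 1.9510 every |λ(B_ω)| = ω−1, so ρ_SOR = 0.9510.

ρ_SOR = 0.9510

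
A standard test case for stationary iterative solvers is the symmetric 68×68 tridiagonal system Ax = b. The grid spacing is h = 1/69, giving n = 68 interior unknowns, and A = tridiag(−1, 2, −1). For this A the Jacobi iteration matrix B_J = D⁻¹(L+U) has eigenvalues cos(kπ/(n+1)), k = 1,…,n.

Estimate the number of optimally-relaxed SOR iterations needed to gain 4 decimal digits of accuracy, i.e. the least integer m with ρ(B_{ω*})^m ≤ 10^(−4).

m = 102

spectrum of D⁻¹(L+U) = {cos(kπ/69) : 1≤k≤68}; ρ_J = cos(π/69) = 0.9989637.
√(1−ρ_J²) simplifies to sin(π/69) = 0.0455146.
Young: ω* = 2/(1+√(1−ρ_J²)) = 2/(1+0.0455146) = 2/1.0455146 = 1.9129336.
[ρ_SOR] ω* − 1 = 0.9129336.
4·ln10 = 9.21034; −ln(0.9129336) = 0.0910921; m = ⌈9.21034/0.0910921⌉ = ⌈101.110⌉ = 102.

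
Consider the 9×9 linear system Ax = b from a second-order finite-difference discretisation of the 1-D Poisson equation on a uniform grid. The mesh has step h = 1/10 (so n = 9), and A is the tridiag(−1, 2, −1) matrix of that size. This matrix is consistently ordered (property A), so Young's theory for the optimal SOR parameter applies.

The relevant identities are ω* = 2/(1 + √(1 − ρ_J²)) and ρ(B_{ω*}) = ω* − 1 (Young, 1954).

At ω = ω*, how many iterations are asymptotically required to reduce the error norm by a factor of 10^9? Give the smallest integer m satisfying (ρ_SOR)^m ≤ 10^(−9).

n=9: λ(B_J) = 1 − λ(A)/2 = cos(kπ/10); k=1 gives ρ_J = 0.9510565.
√(1−ρ_J²) simplifies to sin(π/10) = 0.3090170.
Young: ω* = 2/(1+√(1−ρ_J²)) = 2/(1+0.3090170) = 2/1.3090170 = 1.5278640.
ρ(B_{ω*}) = ω*−1 = 0.5278640
Need (0.5278640)^m ≤ 10^(−9): m ≥ 9·ln10/|ln 0.5278640| = 20.7233/0.638917 = 32.435 ⇒ m = 33.

m = 33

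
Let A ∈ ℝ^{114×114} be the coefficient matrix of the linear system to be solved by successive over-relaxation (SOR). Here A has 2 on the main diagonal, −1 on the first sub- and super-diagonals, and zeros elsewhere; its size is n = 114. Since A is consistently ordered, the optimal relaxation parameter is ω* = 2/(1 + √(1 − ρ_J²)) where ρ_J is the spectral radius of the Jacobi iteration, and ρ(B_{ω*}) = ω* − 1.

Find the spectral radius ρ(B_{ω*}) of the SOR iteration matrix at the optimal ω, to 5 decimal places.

With n=114, ρ(Jacobi) = cos(π/115) = 0.99963.
√(1−ρ_J²) = |sin(π/115)| = 0.027315
So ω* = 2/1.027315 = 1.94682 (Young).
At ω = 1.94682 every |λ(B_ω)| = ω−1, so ρ_SOR = 0.94682.

ρ_SOR = 0.94682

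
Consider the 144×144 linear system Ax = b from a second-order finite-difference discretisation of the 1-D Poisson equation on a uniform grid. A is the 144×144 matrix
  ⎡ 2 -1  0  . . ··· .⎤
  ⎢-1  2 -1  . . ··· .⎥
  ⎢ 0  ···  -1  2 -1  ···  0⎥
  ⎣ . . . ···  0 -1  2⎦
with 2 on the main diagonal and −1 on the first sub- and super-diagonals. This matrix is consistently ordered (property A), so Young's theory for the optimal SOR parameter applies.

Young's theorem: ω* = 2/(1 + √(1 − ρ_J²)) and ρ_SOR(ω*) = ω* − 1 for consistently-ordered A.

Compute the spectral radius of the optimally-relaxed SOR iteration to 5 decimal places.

ρ_SOR = 0.95759

B_J for the 144×144 system has eigenvalues cos(kπ/145); ρ_J = cos(π/145) = 0.99977.
root = sin(π/145) = 0.021664  (since 1−cos² = sin²).
Then 2/(1+√(1−ρ_J²)) = 2/(1+0.021664); ω* = 2/1.021664 = 1.95759.
ρ(B_{ω*}) = ω*−1 = 0.95759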